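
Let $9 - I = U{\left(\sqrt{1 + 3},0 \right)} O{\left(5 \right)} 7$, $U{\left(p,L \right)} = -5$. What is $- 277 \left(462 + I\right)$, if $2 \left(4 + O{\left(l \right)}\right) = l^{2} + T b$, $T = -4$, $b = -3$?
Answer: $- \frac{542089}{2} \approx -2.7104 \cdot 10^{5}$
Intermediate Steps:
$O{\left(l \right)} = 2 + \frac{l^{2}}{2}$ ($O{\left(l \right)} = -4 + \frac{l^{2} - -12}{2} = -4 + \frac{l^{2} + 12}{2} = -4 + \frac{12 + l^{2}}{2} = -4 + \left(6 + \frac{l^{2}}{2}\right) = 2 + \frac{l^{2}}{2}$)
$I = \frac{1033}{2}$ ($I = 9 - - 5 \left(2 + \frac{5^{2}}{2}\right) 7 = 9 - - 5 \left(2 + \frac{1}{2} \cdot 25\right) 7 = 9 - - 5 \left(2 + \frac{25}{2}\right) 7 = 9 - \left(-5\right) \frac{29}{2} \cdot 7 = 9 - \left(- \frac{145}{2}\right) 7 = 9 - - \frac{1015}{2} = 9 + \frac{1015}{2} = \frac{1033}{2} \approx 516.5$)
$- 277 \left(462 + I\right) = - 277 \left(462 + \frac{1033}{2}\right) = \left(-277\right) \frac{1957}{2} = - \frac{542089}{2}$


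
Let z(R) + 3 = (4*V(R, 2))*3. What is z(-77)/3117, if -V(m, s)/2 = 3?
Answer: -25/1039 ≈ -0.024062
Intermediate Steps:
V(m, s) = -6 (V(m, s) = -2*3 = -6)
z(R) = -75 (z(R) = -3 + (4*(-6))*3 = -3 - 24*3 = -3 - 72 = -75)
z(-77)/3117 = -75/3117 = -75*1/3117 = -25/1039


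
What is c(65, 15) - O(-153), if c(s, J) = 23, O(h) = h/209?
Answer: 4960/209 ≈ 23.732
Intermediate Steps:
O(h) = h/209 (O(h) = h*(1/209) = h/209)
c(65, 15) - O(-153) = 23 - (-153)/209 = 23 - 1*(-153/209) = 23 + 153/209 = 4960/209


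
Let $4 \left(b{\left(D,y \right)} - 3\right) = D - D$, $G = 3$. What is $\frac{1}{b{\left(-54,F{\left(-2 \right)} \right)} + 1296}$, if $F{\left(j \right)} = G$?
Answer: $\frac{1}{1299} \approx 0.00076982$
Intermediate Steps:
$F{\left(j \right)} = 3$
$b{\left(D,y \right)} = 3$ ($b{\left(D,y \right)} = 3 + \frac{D - D}{4} = 3 + \frac{1}{4} \cdot 0 = 3 + 0 = 3$)
$\frac{1}{b{\left(-54,F{\left(-2 \right)} \right)} + 1296} = \frac{1}{3 + 1296} = \frac{1}{1299}$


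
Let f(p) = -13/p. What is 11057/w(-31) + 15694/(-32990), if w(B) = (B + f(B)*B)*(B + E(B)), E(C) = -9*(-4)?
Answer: -36822311/725780 ≈ -50.735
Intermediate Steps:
E(C) = 36
w(B) = (-13 + B)*(36 + B) (w(B) = (B + (-13/B)*B)*(B + 36) = (B - 13)*(36 + B) = (-13 + B)*(36 + B))
11057/w(-31) + 15694/(-32990) = 11057/(-468 - 31*(23 - 31)) + 15694/(-32990) = 11057/(-468 - 31*(-8)) + 15694*(-1/32990) = 11057/(-468 + 248) - 7847/16495 = 11057/(-220) - 7847/16495 = 11057*(-1/220) - 7847/16495 = -11057/220 - 7847/16495 = -36822311/725780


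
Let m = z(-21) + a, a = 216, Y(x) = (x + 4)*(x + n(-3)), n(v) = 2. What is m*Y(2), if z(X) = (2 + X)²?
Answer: 13848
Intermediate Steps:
Y(x) = (2 + x)*(4 + x) (Y(x) = (x + 4)*(x + 2) = (4 + x)*(2 + x) = (2 + x)*(4 + x))
m = 577 (m = (2 - 21)² + 216 = (-19)² + 216 = 361 + 216 = 577)
m*Y(2) = 577*(8 + 2² + 6*2) = 577*(8 + 4 + 12) = 577*24 = 13848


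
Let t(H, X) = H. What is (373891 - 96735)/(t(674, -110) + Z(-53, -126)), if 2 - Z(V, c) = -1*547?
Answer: 277156/1223 ≈ 226.62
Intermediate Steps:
Z(V, c) = 549 (Z(V, c) = 2 - (-1)*547 = 2 - 1*(-547) = 2 + 547 = 549)
(373891 - 96735)/(t(674, -110) + Z(-53, -126)) = (373891 - 96735)/(674 + 549) = 277156/1223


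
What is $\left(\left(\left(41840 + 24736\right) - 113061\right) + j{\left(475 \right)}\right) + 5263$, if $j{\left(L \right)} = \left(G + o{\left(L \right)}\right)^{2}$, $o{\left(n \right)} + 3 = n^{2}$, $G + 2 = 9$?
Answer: $50908404419$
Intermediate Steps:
$G = 7$ ($G = -2 + 9 = 7$)
$o{\left(n \right)} = -3 + n^{2}$
$j{\left(L \right)} = \left(4 + L^{2}\right)^{2}$ ($j{\left(L \right)} = \left(7 + \left(-3 + L^{2}\right)\right)^{2} = \left(4 + L^{2}\right)^{2}$)
$\left(\left(\left(41840 + 24736\right) - 113061\right) + j{\left(475 \right)}\right) + 5263 = \left(\left(\left(41840 + 24736\right) - 113061\right) + \left(4 + 475^{2}\right)^{2}\right) + 5263 = \left(\left(66576 - 113061\right) + \left(4 + 225625\right)^{2}\right) + 5263 = \left(-46485 + 225629^{2}\right) + 5263 = \left(-46485 + 50908445641\right) + 5263 = 50908399156 + 5263 = 50908404419$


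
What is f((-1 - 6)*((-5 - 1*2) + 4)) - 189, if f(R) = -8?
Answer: -197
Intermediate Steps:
f((-1 - 6)*((-5 - 1*2) + 4)) - 189 = -8 - 189 = -197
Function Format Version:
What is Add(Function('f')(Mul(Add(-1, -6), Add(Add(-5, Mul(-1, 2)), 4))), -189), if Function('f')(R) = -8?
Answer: -197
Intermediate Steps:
Add(Function('f')(Mul(Add(-1, -6), Add(Add(-5, Mul(-1, 2)), 4))), -189) = Add(-8, -189) = -197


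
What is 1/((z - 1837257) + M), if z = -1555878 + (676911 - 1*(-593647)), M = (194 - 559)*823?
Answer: -1/2422972 ≈ -4.1272e-7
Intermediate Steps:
M = -300395 (M = -365*823 = -300395)
z = -285320 (z = -1555878 + (676911 + 593647) = -1555878 + 1270558 = -285320)
1/((z - 1837257) + M) = 1/((-285320 - 1837257) - 300395) = 1/(-2122577 - 300395) = 1/(-2422972) = -1/2422972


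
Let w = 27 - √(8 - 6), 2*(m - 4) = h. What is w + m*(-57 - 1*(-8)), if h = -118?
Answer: 2722 - √2 ≈ 2720.6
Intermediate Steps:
m = -55 (m = 4 + (½)*(-118) = 4 - 59 = -55)
w = 27 - √2 ≈ 25.586
w + m*(-57 - 1*(-8)) = (27 - √2) - 55*(-57 - 1*(-8)) = (27 - √2) - 55*(-57 + 8) = (27 - √2) - 55*(-49) = (27 - √2) + 2695 = 2722 - √2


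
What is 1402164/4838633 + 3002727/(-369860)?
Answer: -14010489575151/1789616801380 ≈ -7.8288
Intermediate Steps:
1402164/4838633 + 3002727/(-369860) = 1402164*(1/4838633) + 3002727*(-1/369860) = 1402164/4838633 - 3002727/369860 = -14010489575151/1789616801380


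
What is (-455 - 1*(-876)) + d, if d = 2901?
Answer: 3322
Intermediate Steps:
(-455 - 1*(-876)) + d = (-455 - 1*(-876)) + 2901 = (-455 + 876) + 2901 = 421 + 2901 = 3322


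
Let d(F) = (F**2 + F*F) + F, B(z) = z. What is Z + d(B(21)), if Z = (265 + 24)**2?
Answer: 84424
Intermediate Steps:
d(F) = F + 2*F**2 (d(F) = (F**2 + F**2) + F = 2*F**2 + F = F + 2*F**2)
Z = 83521 (Z = 289**2 = 83521)
Z + d(B(21)) = 83521 + 21*(1 + 2*21) = 83521 + 21*(1 + 42) = 83521 + 21*43 = 83521 + 903 = 84424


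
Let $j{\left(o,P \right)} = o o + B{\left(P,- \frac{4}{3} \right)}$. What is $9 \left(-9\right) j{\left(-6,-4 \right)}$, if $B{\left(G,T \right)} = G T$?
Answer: $-3348$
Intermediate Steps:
$j{\left(o,P \right)} = o^{2} - \frac{4 P}{3}$ ($j{\left(o,P \right)} = o o + P \left(- \frac{4}{3}\right) = o^{2} + P \left(\left(-4\right) \frac{1}{3}\right) = o^{2} + P \left(- \frac{4}{3}\right) = o^{2} - \frac{4 P}{3}$)
$9 \left(-9\right) j{\left(-6,-4 \right)} = 9 \left(-9\right) \left(\left(-6\right)^{2} - - \frac{16}{3}\right) = - 81 \left(36 + \frac{16}{3}\right) = \left(-81\right) \frac{124}{3} = -3348$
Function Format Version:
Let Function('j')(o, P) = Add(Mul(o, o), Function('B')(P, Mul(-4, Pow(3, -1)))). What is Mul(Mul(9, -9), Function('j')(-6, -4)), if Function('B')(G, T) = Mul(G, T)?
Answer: -3348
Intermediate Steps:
Function('j')(o, P) = Add(Pow(o, 2), Mul(Rational(-4, 3), P)) (Function('j')(o, P) = Add(Mul(o, o), Mul(P, Mul(-4, Pow(3, -1)))) = Add(Pow(o, 2), Mul(P, Mul(-4, Rational(1, 3)))) = Add(Pow(o, 2), Mul(P, Rational(-4, 3))) = Add(Pow(o, 2), Mul(Rational(-4, 3), P)))
Mul(Mul(9, -9), Function('j')(-6, -4)) = Mul(Mul(9, -9), Add(Pow(-6, 2), Mul(Rational(-4, 3), -4))) = Mul(-81, Add(36, Rational(16, 3))) = Mul(-81, Rational(124, 3)) = -3348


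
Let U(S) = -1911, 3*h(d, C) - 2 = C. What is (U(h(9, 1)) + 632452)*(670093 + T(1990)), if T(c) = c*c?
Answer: 2919526524413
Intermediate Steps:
h(d, C) = ⅔ + C/3
T(c) = c²
(U(h(9, 1)) + 632452)*(670093 + T(1990)) = (-1911 + 632452)*(670093 + 1990²) = 630541*(670093 + 3960100) = 630541*4630193 = 2919526524413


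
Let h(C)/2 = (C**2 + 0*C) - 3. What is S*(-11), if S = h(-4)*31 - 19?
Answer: -8657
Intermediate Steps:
h(C) = -6 + 2*C**2 (h(C) = 2*((C**2 + 0*C) - 3) = 2*((C**2 + 0) - 3) = 2*(C**2 - 3) = 2*(-3 + C**2) = -6 + 2*C**2)
S = 787 (S = (-6 + 2*(-4)**2)*31 - 19 = (-6 + 2*16)*31 - 19 = (-6 + 32)*31 - 19 = 26*31 - 19 = 806 - 19 = 787)
S*(-11) = 787*(-11) = -8657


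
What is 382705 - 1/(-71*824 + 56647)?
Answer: 710683186/1857 ≈ 3.8271e+5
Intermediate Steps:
382705 - 1/(-71*824 + 56647) = 382705 - 1/(-58504 + 56647) = 382705 - 1/(-1857) = 382705 - 1*(-1/1857) = 382705 + 1/1857 = 710683186/1857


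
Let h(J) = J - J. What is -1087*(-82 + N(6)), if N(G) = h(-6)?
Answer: 89134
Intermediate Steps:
h(J) = 0
N(G) = 0
-1087*(-82 + N(6)) = -1087*(-82 + 0) = -1087*(-82) = 89134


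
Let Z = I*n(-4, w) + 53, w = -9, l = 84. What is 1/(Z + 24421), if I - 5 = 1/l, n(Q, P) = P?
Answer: 28/684009 ≈ 4.0935e-5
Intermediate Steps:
I = 421/84 (I = 5 + 1/84 = 421/84 ≈ 5.0119)
Z = 221/28 (Z = (421/84)*(-9) + 53 = -1263/28 + 53 = 221/28 ≈ 7.8929)
1/(Z + 24421) = 1/(221/28 + 24421) = 1/(684009/28) = 28/684009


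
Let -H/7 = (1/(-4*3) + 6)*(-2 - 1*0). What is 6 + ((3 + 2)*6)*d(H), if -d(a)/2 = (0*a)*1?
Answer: 6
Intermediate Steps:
H = 497/6 (H = -7*(1/(-4*3) + 6)*(-2 - 1*0) = -7*(1/(-12) + 6)*(-2 + 0) = -7*(-1/12 + 6)*(-2) = -497*(-2)/12 = -7*(-71/6) = 497/6 ≈ 82.833)
d(a) = 0 (d(a) = -2*0*a = -0 = -2*0 = 0)
6 + ((3 + 2)*6)*d(H) = 6 + ((3 + 2)*6)*0 = 6 + (5*6)*0 = 6 + 30*0 = 6 + 0 = 6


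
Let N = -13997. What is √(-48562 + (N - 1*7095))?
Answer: I*√69654 ≈ 263.92*I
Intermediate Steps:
√(-48562 + (N - 1*7095)) = √(-48562 + (-13997 - 1*7095)) = √(-48562 + (-13997 - 7095)) = √(-48562 - 21092) = √(-69654) = I*√69654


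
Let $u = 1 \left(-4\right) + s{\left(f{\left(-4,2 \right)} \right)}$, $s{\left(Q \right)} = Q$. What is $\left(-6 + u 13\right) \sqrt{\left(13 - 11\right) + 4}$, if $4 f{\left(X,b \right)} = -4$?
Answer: $- 71 \sqrt{6} \approx -173.91$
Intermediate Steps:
$f{\left(X,b \right)} = -1$ ($f{\left(X,b \right)} = \frac{1}{4} \left(-4\right) = -1$)
$u = -5$ ($u = 1 \left(-4\right) - 1 = -4 - 1 = -5$)
$\left(-6 + u 13\right) \sqrt{\left(13 - 11\right) + 4} = \left(-6 - 65\right) \sqrt{\left(13 - 11\right) + 4} = \left(-6 - 65\right) \sqrt{2 + 4} = - 71 \sqrt{6}$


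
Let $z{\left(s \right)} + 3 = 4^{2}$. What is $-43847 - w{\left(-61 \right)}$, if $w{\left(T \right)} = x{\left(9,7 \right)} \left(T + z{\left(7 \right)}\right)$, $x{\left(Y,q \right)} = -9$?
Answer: $-44279$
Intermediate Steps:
$z{\left(s \right)} = 13$ ($z{\left(s \right)} = -3 + 4^{2} = -3 + 16 = 13$)
$w{\left(T \right)} = -117 - 9 T$ ($w{\left(T \right)} = - 9 \left(T + 13\right) = - 9 \left(13 + T\right) = -117 - 9 T$)
$-43847 - w{\left(-61 \right)} = -43847 - \left(-117 - -549\right) = -43847 - \left(-117 + 549\right) = -43847 - 432 = -44279$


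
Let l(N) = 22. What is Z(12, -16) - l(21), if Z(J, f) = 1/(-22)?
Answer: -485/22 ≈ -22.045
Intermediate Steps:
Z(J, f) = -1/22
Z(12, -16) - l(21) = -1/22 - 1*22 = -1/22 - 22 = -485/22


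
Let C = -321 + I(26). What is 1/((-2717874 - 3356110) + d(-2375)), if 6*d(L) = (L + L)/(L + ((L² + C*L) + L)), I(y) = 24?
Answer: -8010/48652611841 ≈ -1.6464e-7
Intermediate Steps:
C = -297 (C = -321 + 24 = -297)
d(L) = L/(3*(L² - 295*L)) (d(L) = ((L + L)/(L + ((L² - 297*L) + L)))/6 = ((2*L)/(L + (L² - 296*L)))/6 = ((2*L)/(L² - 295*L))/6 = (2*L/(L² - 295*L))/6 = L/(3*(L² - 295*L)))
1/((-2717874 - 3356110) + d(-2375)) = 1/((-2717874 - 3356110) + 1/(3*(-295 - 2375))) = 1/(-6073984 + (⅓)/(-2670)) = 1/(-6073984 + (⅓)*(-1/2670)) = 1/(-6073984 - 1/8010) = 1/(-48652611841/8010) = -8010/48652611841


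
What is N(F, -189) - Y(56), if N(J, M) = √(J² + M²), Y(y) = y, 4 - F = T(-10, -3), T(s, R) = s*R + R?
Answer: -56 + 25*√58 ≈ 134.39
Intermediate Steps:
T(s, R) = R + R*s (T(s, R) = R*s + R = R + R*s)
F = -23 (F = 4 - (-3)*(1 - 10) = 4 - (-3)*(-9) = 4 - 1*27 = 4 - 27 = -23)
N(F, -189) - Y(56) = √((-23)² + (-189)²) - 1*56 = √(529 + 35721) - 56 = √36250 - 56 = 25*√58 - 56 = -56 + 25*√58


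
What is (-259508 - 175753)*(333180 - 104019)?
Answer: -99744846021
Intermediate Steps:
(-259508 - 175753)*(333180 - 104019) = -435261*229161 = -99744846021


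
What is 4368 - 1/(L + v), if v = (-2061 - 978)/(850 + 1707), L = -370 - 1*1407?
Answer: 19860547261/4546828 ≈ 4368.0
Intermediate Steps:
L = -1777 (L = -370 - 1407 = -1777)
v = -3039/2557 ≈ -1.1885
4368 - 1/(L + v) = 4368 - 1/(-1777 - 3039/2557) = 4368 - 1/(-4546828/2557) = 4368 - 1*(-2557/4546828) = 4368 + 2557/4546828 = 19860547261/4546828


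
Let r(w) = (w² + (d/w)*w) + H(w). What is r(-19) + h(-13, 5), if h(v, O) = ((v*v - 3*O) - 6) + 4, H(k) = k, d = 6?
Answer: 500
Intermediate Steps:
r(w) = 6 + w + w² (r(w) = (w² + (6/w)*w) + w = (w² + 6) + w = (6 + w²) + w = 6 + w + w²)
h(v, O) = -2 + v² - 3*O (h(v, O) = ((v² - 3*O) - 6) + 4 = (-6 + v² - 3*O) + 4 = -2 + v² - 3*O)
r(-19) + h(-13, 5) = (6 - 19 + (-19)²) + (-2 + (-13)² - 3*5) = (6 - 19 + 361) + (-2 + 169 - 15) = 348 + 152 = 500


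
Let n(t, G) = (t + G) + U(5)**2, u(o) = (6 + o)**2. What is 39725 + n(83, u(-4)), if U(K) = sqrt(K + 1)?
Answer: 39818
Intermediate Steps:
U(K) = sqrt(1 + K)
n(t, G) = 6 + G + t (n(t, G) = (t + G) + (sqrt(1 + 5))**2 = (G + t) + (sqrt(6))**2 = (G + t) + 6 = 6 + G + t)
39725 + n(83, u(-4)) = 39725 + (6 + (6 - 4)**2 + 83) = 39725 + (6 + 2**2 + 83) = 39725 + (6 + 4 + 83) = 39725 + 93 = 39818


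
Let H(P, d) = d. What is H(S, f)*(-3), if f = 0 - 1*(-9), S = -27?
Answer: -27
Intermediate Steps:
f = 9 (f = 0 + 9 = 9)
H(S, f)*(-3) = 9*(-3) = -27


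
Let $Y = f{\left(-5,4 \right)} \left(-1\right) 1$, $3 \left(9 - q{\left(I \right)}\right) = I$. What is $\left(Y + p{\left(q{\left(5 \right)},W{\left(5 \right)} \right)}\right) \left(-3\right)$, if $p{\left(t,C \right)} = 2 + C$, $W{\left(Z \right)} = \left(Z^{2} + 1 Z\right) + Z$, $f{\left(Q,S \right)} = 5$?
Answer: $-96$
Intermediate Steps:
$q{\left(I \right)} = 9 - \frac{I}{3}$
$W{\left(Z \right)} = Z^{2} + 2 Z$ ($W{\left(Z \right)} = \left(Z^{2} + Z\right) + Z = \left(Z + Z^{2}\right) + Z = Z^{2} + 2 Z$)
$Y = -5$ ($Y = 5 \left(-1\right) 1 = \left(-5\right) 1 = -5$)
$\left(Y + p{\left(q{\left(5 \right)},W{\left(5 \right)} \right)}\right) \left(-3\right) = \left(-5 + \left(2 + 5 \left(2 + 5\right)\right)\right) \left(-3\right) = \left(-5 + \left(2 + 5 \cdot 7\right)\right) \left(-3\right) = \left(-5 + \left(2 + 35\right)\right) \left(-3\right) = \left(-5 + 37\right) \left(-3\right) = 32 \left(-3\right) = -96$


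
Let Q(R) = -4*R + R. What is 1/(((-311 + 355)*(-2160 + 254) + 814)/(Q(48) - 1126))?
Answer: 127/8305 ≈ 0.015292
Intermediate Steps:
Q(R) = -3*R
1/(((-311 + 355)*(-2160 + 254) + 814)/(Q(48) - 1126)) = 1/(((-311 + 355)*(-2160 + 254) + 814)/(-3*48 - 1126)) = 1/((44*(-1906) + 814)/(-144 - 1126)) = 1/((-83864 + 814)/(-1270)) = 1/(-83050*(-1/1270)) = 1/(8305/127) = 127/8305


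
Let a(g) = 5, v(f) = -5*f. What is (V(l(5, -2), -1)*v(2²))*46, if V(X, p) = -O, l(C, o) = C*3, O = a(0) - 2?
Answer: 2760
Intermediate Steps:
O = 3 (O = 5 - 2 = 3)
l(C, o) = 3*C
V(X, p) = -3 (V(X, p) = -1*3 = -3)
(V(l(5, -2), -1)*v(2²))*46 = -(-15)*2²*46 = -(-15)*4*46 = -3*(-20)*46 = 60*46 = 2760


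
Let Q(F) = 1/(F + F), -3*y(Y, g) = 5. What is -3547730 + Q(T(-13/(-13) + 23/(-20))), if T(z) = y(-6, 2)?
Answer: -35477303/10 ≈ -3.5477e+6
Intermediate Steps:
y(Y, g) = -5/3 (y(Y, g) = -⅓*5 = -5/3)
T(z) = -5/3
Q(F) = 1/(2*F)
-3547730 + Q(T(-13/(-13) + 23/(-20))) = -3547730 + 1/(2*(-5/3)) = -3547730 + (½)*(-⅗) = -3547730 - 3/10 = -35477303/10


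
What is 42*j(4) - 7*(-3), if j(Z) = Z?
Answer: 189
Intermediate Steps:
42*j(4) - 7*(-3) = 42*4 - 7*(-3) = 168 + 21 = 189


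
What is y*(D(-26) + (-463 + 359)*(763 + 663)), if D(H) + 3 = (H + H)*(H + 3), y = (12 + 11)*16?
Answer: -54136848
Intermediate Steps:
y = 368 (y = 23*16 = 368)
D(H) = -3 + 2*H*(3 + H) (D(H) = -3 + (H + H)*(H + 3) = -3 + (2*H)*(3 + H) = -3 + 2*H*(3 + H))
y*(D(-26) + (-463 + 359)*(763 + 663)) = 368*((-3 + 2*(-26)² + 6*(-26)) + (-463 + 359)*(763 + 663)) = 368*((-3 + 2*676 - 156) - 104*1426) = 368*((-3 + 1352 - 156) - 148304) = 368*(1193 - 148304) = 368*(-147111) = -54136848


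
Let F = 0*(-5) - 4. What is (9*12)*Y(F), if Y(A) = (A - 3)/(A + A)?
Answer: 189/2 ≈ 94.500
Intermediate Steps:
F = -4 (F = 0 - 4 = -4)
Y(A) = (-3 + A)/(2*A) (Y(A) = (-3 + A)/((2*A)) = (-3 + A)*(1/(2*A)) = (-3 + A)/(2*A))
(9*12)*Y(F) = (9*12)*((½)*(-3 - 4)/(-4)) = 108*((½)*(-¼)*(-7)) = 108*(7/8) = 189/2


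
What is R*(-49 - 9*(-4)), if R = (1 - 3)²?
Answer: -52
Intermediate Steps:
R = 4 (R = (-2)² = 4)
R*(-49 - 9*(-4)) = 4*(-49 - 9*(-4)) = 4*(-49 + 36) = 4*(-13) = -52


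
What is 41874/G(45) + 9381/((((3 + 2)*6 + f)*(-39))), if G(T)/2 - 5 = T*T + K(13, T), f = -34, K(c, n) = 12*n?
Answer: 4562557/66820 ≈ 68.281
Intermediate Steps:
G(T) = 10 + 2*T² + 24*T (G(T) = 10 + 2*(T*T + 12*T) = 10 + 2*(T² + 12*T) = 10 + (2*T² + 24*T) = 10 + 2*T² + 24*T)
41874/G(45) + 9381/((((3 + 2)*6 + f)*(-39))) = 41874/(10 + 2*45² + 24*45) + 9381/((((3 + 2)*6 - 34)*(-39))) = 41874/(10 + 2*2025 + 1080) + 9381/(((5*6 - 34)*(-39))) = 41874/(10 + 4050 + 1080) + 9381/(((30 - 34)*(-39))) = 41874/5140 + 9381/((-4*(-39))) = 41874*(1/5140) + 9381/156 = 20937/2570 + 9381*(1/156) = 20937/2570 + 3127/52 = 4562557/66820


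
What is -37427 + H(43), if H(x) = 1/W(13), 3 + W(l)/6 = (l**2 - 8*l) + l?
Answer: -16842149/450 ≈ -37427.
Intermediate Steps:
W(l) = -18 - 42*l + 6*l**2 (W(l) = -18 + 6*((l**2 - 8*l) + l) = -18 + 6*(l**2 - 7*l) = -18 + (-42*l + 6*l**2) = -18 - 42*l + 6*l**2)
H(x) = 1/450 (H(x) = 1/(-18 - 42*13 + 6*13**2) = 1/(-18 - 546 + 6*169) = 1/(-18 - 546 + 1014) = 1/450)
-37427 + H(43) = -37427 + 1/450 = -16842149/450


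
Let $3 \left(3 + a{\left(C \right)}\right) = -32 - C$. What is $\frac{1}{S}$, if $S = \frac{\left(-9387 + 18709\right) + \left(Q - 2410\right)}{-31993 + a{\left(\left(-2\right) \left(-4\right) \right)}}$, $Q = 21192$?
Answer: $- \frac{24007}{21078} \approx -1.139$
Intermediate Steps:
$a{\left(C \right)} = - \frac{41}{3} - \frac{C}{3}$ ($a{\left(C \right)} = -3 + \frac{-32 - C}{3} = -3 - \left(\frac{32}{3} + \frac{C}{3}\right) = - \frac{41}{3} - \frac{C}{3}$)
$S = - \frac{21078}{24007}$ ($S = \frac{\left(-9387 + 18709\right) + \left(21192 - 2410\right)}{-31993 - \left(\frac{41}{3} + \frac{\left(-2\right) \left(-4\right)}{3}\right)} = \frac{9322 + 18782}{-31993 - \frac{49}{3}} = \frac{28104}{-31993 - \frac{49}{3}} = \frac{28104}{- \frac{96028}{3}} = 28104 \left(- \frac{3}{96028}\right) = - \frac{21078}{24007} \approx -0.87799$)
$\frac{1}{S} = \frac{1}{- \frac{21078}{24007}} = - \frac{24007}{21078}$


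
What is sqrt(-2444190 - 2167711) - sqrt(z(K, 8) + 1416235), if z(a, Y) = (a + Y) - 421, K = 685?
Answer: -sqrt(1416507) + I*sqrt(4611901) ≈ -1190.2 + 2147.5*I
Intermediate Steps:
z(a, Y) = -421 + Y + a (z(a, Y) = (Y + a) - 421 = -421 + Y + a)
sqrt(-2444190 - 2167711) - sqrt(z(K, 8) + 1416235) = sqrt(-2444190 - 2167711) - sqrt((-421 + 8 + 685) + 1416235) = sqrt(-4611901) - sqrt(272 + 1416235) = I*sqrt(4611901) - sqrt(1416507) = -sqrt(1416507) + I*sqrt(4611901)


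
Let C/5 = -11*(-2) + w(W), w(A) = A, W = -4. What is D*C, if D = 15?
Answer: 1350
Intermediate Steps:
C = 90 (C = 5*(-11*(-2) - 4) = 5*(22 - 4) = 5*18 = 90)
D*C = 15*90 = 1350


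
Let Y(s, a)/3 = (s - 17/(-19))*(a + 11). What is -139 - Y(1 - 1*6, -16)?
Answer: -3811/19 ≈ -200.58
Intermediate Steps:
Y(s, a) = 3*(11 + a)*(17/19 + s) (Y(s, a) = 3*((s - 17/(-19))*(a + 11)) = 3*((s - 17*(-1/19))*(11 + a)) = 3*((s + 17/19)*(11 + a)) = 3*((17/19 + s)*(11 + a)) = 3*((11 + a)*(17/19 + s)) = 3*(11 + a)*(17/19 + s))
-139 - Y(1 - 1*6, -16) = -139 - (561/19 + 33*(1 - 1*6) + (51/19)*(-16) + 3*(-16)*(1 - 1*6)) = -139 - (561/19 + 33*(1 - 6) - 816/19 + 3*(-16)*(1 - 6)) = -139 - (561/19 + 33*(-5) - 816/19 + 3*(-16)*(-5)) = -139 - (561/19 - 165 - 816/19 + 240) = -139 - 1*1170/19 = -139 - 1170/19 = -3811/19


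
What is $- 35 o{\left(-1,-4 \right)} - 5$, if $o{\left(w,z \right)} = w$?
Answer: $30$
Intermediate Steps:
$- 35 o{\left(-1,-4 \right)} - 5 = \left(-35\right) \left(-1\right) - 5 = 35 - 5 = 30$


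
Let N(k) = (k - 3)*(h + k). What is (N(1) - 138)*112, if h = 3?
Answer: -16352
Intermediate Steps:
N(k) = (-3 + k)*(3 + k) (N(k) = (k - 3)*(3 + k) = (-3 + k)*(3 + k))
(N(1) - 138)*112 = ((-9 + 1²) - 138)*112 = ((-9 + 1) - 138)*112 = (-8 - 138)*112 = -146*112 = -16352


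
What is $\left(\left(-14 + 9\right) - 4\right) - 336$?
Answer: $-345$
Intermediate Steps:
$\left(\left(-14 + 9\right) - 4\right) - 336 = \left(-5 - 4\right) - 336 = -9 - 336 = -345$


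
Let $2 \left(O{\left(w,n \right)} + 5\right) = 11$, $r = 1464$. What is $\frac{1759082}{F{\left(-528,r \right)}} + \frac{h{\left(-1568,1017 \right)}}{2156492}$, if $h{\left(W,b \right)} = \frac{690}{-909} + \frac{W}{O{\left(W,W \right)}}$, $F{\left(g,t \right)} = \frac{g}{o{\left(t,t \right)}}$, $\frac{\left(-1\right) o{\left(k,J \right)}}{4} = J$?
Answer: $\frac{70114267224710743}{3593793918} \approx 1.951 \cdot 10^{7}$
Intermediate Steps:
$O{\left(w,n \right)} = \frac{1}{2}$ ($O{\left(w,n \right)} = -5 + \frac{1}{2} \cdot 11 = -5 + \frac{11}{2} = \frac{1}{2}$)
$o{\left(k,J \right)} = - 4 J$
$F{\left(g,t \right)} = - \frac{g}{4 t}$ ($F{\left(g,t \right)} = \frac{g}{\left(-4\right) t} = g \left(- \frac{1}{4 t}\right) = - \frac{g}{4 t}$)
$h{\left(W,b \right)} = - \frac{230}{303} + 2 W$ ($h{\left(W,b \right)} = \frac{690}{-909} + W \frac{1}{\frac{1}{2}} = 690 \left(- \frac{1}{909}\right) + W 2 = - \frac{230}{303} + 2 W$)
$\frac{1759082}{F{\left(-528,r \right)}} + \frac{h{\left(-1568,1017 \right)}}{2156492} = \frac{1759082}{\left(- \frac{1}{4}\right) \left(-528\right) \frac{1}{1464}} + \frac{- \frac{230}{303} + 2 \left(-1568\right)}{2156492} = \frac{1759082}{\left(- \frac{1}{4}\right) \left(-528\right) \frac{1}{1464}} + \left(- \frac{230}{303} - 3136\right) \frac{1}{2156492} = \frac{1759082}{\frac{11}{122}} - \frac{475219}{326708538} = 1759082 \cdot \frac{122}{11} - \frac{475219}{326708538} = \frac{214608004}{11} - \frac{475219}{326708538} = \frac{70114267224710743}{3593793918}$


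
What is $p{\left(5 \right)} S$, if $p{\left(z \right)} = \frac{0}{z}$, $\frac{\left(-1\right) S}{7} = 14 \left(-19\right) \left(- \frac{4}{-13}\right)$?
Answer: $0$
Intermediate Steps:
$S = \frac{7448}{13}$ ($S = - 7 \cdot 14 \left(-19\right) \left(- \frac{4}{-13}\right) = - 7 \left(- 266 \left(\left(-4\right) \left(- \frac{1}{13}\right)\right)\right) = - 7 \left(\left(-266\right) \frac{4}{13}\right) = \left(-7\right) \left(- \frac{1064}{13}\right) = \frac{7448}{13} \approx 572.92$)
$p{\left(z \right)} = 0$
$p{\left(5 \right)} S = 0 \cdot \frac{7448}{13} = 0$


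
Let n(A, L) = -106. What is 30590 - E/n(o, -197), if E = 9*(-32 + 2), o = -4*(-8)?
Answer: 1621135/53 ≈ 30587.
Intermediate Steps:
o = 32
E = -270 (E = 9*(-30) = -270)
30590 - E/n(o, -197) = 30590 - (-270)/(-106) = 30590 - (-270)*(-1)/106 = 30590 - 1*135/53 = 30590 - 135/53 = 1621135/53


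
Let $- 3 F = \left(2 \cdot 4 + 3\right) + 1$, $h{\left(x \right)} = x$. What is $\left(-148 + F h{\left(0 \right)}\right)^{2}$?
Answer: $21904$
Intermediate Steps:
$F = -4$ ($F = - \frac{\left(2 \cdot 4 + 3\right) + 1}{3} = - \frac{\left(8 + 3\right) + 1}{3} = - \frac{11 + 1}{3} = \left(- \frac{1}{3}\right) 12 = -4$)
$\left(-148 + F h{\left(0 \right)}\right)^{2} = \left(-148 - 0\right)^{2} = \left(-148 + 0\right)^{2} = \left(-148\right)^{2} = 21904$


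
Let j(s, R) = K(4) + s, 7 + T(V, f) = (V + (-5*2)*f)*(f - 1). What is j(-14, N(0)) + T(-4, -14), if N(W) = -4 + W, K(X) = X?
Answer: -2057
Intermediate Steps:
T(V, f) = -7 + (-1 + f)*(V - 10*f) (T(V, f) = -7 + (V + (-5*2)*f)*(f - 1) = -7 + (V - 10*f)*(-1 + f) = -7 + (-1 + f)*(V - 10*f))
j(s, R) = 4 + s
j(-14, N(0)) + T(-4, -14) = (4 - 14) + (-7 - 1*(-4) - 10*(-14)² + 10*(-14) - 4*(-14)) = -10 + (-7 + 4 - 10*196 - 140 + 56) = -10 + (-7 + 4 - 1960 - 140 + 56) = -10 - 2047 = -2057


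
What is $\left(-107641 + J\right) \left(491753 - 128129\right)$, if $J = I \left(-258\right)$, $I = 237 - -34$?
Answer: $-64564713816$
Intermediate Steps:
$I = 271$ ($I = 237 + 34 = 271$)
$J = -69918$ ($J = 271 \left(-258\right) = -69918$)
$\left(-107641 + J\right) \left(491753 - 128129\right) = \left(-107641 - 69918\right) \left(491753 - 128129\right) = \left(-177559\right) 363624 = -64564713816$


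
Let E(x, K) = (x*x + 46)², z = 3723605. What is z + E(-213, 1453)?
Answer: 2066245830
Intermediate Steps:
E(x, K) = (46 + x²)² (E(x, K) = (x² + 46)² = (46 + x²)²)
z + E(-213, 1453) = 3723605 + (46 + (-213)²)² = 3723605 + (46 + 45369)² = 3723605 + 45415² = 3723605 + 2062522225 = 2066245830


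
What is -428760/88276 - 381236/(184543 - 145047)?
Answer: -3161768381/217909306 ≈ -14.510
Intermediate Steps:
-428760/88276 - 381236/(184543 - 145047) = -428760*1/88276 - 381236/39496 = -107190/22069 - 381236*1/39496 = -107190/22069 - 95309/9874 = -3161768381/217909306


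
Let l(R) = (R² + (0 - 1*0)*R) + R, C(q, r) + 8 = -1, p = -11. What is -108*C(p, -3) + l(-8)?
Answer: 1028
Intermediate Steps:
C(q, r) = -9 (C(q, r) = -8 - 1 = -9)
l(R) = R + R² (l(R) = (R² + (0 + 0)*R) + R = (R² + 0*R) + R = (R² + 0) + R = R² + R = R + R²)
-108*C(p, -3) + l(-8) = -108*(-9) - 8*(1 - 8) = 972 - 8*(-7) = 972 + 56 = 1028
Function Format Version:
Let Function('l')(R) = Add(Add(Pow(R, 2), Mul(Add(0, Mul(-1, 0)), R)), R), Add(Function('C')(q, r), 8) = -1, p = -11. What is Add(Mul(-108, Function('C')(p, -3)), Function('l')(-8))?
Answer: 1028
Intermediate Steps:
Function('C')(q, r) = -9 (Function('C')(q, r) = Add(-8, -1) = -9)
Function('l')(R) = Add(R, Pow(R, 2)) (Function('l')(R) = Add(Add(Pow(R, 2), Mul(Add(0, 0), R)), R) = Add(Add(Pow(R, 2), Mul(0, R)), R) = Add(Add(Pow(R, 2), 0), R) = Add(Pow(R, 2), R) = Add(R, Pow(R, 2)))
Add(Mul(-108, Function('C')(p, -3)), Function('l')(-8)) = Add(Mul(-108, -9), Mul(-8, Add(1, -8))) = Add(972, Mul(-8, -7)) = Add(972, 56) = 1028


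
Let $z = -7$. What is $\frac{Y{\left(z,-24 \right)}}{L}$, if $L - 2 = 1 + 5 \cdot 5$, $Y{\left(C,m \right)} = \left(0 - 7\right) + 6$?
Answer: $- \frac{1}{28} \approx -0.035714$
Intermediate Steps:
$Y{\left(C,m \right)} = -1$ ($Y{\left(C,m \right)} = -7 + 6 = -1$)
$L = 28$ ($L = 2 + \left(1 + 5 \cdot 5\right) = 2 + \left(1 + 25\right) = 2 + 26 = 28$)
$\frac{Y{\left(z,-24 \right)}}{L} = - \frac{1}{28}$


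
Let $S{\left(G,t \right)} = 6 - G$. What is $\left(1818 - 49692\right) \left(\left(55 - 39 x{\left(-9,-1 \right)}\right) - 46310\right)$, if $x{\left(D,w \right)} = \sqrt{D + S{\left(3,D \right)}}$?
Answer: $2214411870 + 1867086 i \sqrt{6} \approx 2.2144 \cdot 10^{9} + 4.5734 \cdot 10^{6} i$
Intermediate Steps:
$x{\left(D,w \right)} = \sqrt{3 + D}$ ($x{\left(D,w \right)} = \sqrt{D + \left(6 - 3\right)} = \sqrt{D + 3} = \sqrt{3 + D}$)
$\left(1818 - 49692\right) \left(\left(55 - 39 x{\left(-9,-1 \right)}\right) - 46310\right) = \left(1818 - 49692\right) \left(\left(55 - 39 \sqrt{3 - 9}\right) - 46310\right) = - 47874 \left(\left(55 - 39 \sqrt{-6}\right) - 46310\right) = - 47874 \left(\left(55 - 39 i \sqrt{6}\right) - 46310\right) = - 47874 \left(-46255 - 39 i \sqrt{6}\right) = 2214411870 + 1867086 i \sqrt{6}$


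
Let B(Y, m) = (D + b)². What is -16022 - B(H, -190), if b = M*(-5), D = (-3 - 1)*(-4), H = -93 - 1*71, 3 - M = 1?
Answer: -16058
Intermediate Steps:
M = 2 (M = 3 - 1*1 = 3 - 1 = 2)
H = -164 (H = -93 - 71 = -164)
D = 16 (D = -4*(-4) = 16)
b = -10 (b = 2*(-5) = -10)
B(Y, m) = 36 (B(Y, m) = (16 - 10)² = 6² = 36)
-16022 - B(H, -190) = -16022 - 1*36 = -16022 - 36 = -16058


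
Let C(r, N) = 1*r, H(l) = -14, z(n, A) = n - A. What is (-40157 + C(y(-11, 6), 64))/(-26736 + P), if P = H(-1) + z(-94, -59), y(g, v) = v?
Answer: 40151/26785 ≈ 1.4990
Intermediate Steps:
C(r, N) = r
P = -49 (P = -14 + (-94 - 1*(-59)) = -14 + (-94 + 59) = -14 - 35 = -49)
(-40157 + C(y(-11, 6), 64))/(-26736 + P) = (-40157 + 6)/(-26736 - 49) = -40151/(-26785) = -40151*(-1/26785) = 40151/26785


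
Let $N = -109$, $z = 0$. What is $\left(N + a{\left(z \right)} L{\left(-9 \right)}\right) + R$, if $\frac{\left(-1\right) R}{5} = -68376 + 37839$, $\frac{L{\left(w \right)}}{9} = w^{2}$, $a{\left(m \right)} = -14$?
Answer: $142370$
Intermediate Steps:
$L{\left(w \right)} = 9 w^{2}$
$R = 152685$ ($R = - 5 \left(-68376 + 37839\right) = \left(-5\right) \left(-30537\right) = 152685$)
$\left(N + a{\left(z \right)} L{\left(-9 \right)}\right) + R = \left(-109 - 14 \cdot 9 \left(-9\right)^{2}\right) + 152685 = \left(-109 - 14 \cdot 9 \cdot 81\right) + 152685 = \left(-109 - 10206\right) + 152685 = -10315 + 152685 = 142370$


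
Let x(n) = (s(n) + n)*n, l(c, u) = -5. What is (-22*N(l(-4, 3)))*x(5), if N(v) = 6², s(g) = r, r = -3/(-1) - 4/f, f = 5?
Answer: -28512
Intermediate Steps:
r = 11/5 (r = -3/(-1) - 4/5 = -3*(-1) - 4*⅕ = 3 - ⅘ = 11/5 ≈ 2.2000)
s(g) = 11/5
x(n) = n*(11/5 + n) (x(n) = (11/5 + n)*n = n*(11/5 + n))
N(v) = 36
(-22*N(l(-4, 3)))*x(5) = (-22*36)*((⅕)*5*(11 + 5*5)) = -792*5*(11 + 25)/5 = -792*5*36/5 = -792*36 = -28512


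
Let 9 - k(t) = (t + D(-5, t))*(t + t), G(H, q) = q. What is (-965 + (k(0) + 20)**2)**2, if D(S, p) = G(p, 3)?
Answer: 15376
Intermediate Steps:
D(S, p) = 3
k(t) = 9 - 2*t*(3 + t) (k(t) = 9 - (t + 3)*(t + t) = 9 - (3 + t)*2*t = 9 - 2*t*(3 + t))
(-965 + (k(0) + 20)**2)**2 = (-965 + ((9 - 6*0 - 2*0**2) + 20)**2)**2 = (-965 + ((9 + 0 - 2*0) + 20)**2)**2 = (-965 + ((9 + 0 + 0) + 20)**2)**2 = (-965 + (9 + 20)**2)**2 = (-965 + 29**2)**2 = (-965 + 841)**2 = (-124)**2 = 15376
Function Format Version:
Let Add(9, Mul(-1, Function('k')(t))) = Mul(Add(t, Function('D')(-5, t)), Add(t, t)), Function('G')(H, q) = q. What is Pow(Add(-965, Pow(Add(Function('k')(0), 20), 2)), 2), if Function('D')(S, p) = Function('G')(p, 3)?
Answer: 15376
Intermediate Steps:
Function('D')(S, p) = 3
Function('k')(t) = Add(9, Mul(-2, t, Add(3, t))) (Function('k')(t) = Add(9, Mul(-1, Mul(Add(t, 3), Add(t, t)))) = Add(9, Mul(-1, Mul(Add(3, t), Mul(2, t)))) = Add(9, Mul(-1, Mul(2, t, Add(3, t)))) = Add(9, Mul(-2, t, Add(3, t))))
Pow(Add(-965, Pow(Add(Function('k')(0), 20), 2)), 2) = Pow(Add(-965, Pow(Add(Add(9, Mul(-6, 0), Mul(-2, Pow(0, 2))), 20), 2)), 2) = Pow(Add(-965, Pow(Add(Add(9, 0, Mul(-2, 0)), 20), 2)), 2) = Pow(Add(-965, Pow(Add(Add(9, 0, 0), 20), 2)), 2) = Pow(Add(-965, Pow(Add(9, 20), 2)), 2) = Pow(Add(-965, Pow(29, 2)), 2) = Pow(Add(-965, 841), 2) = Pow(-124, 2) = 15376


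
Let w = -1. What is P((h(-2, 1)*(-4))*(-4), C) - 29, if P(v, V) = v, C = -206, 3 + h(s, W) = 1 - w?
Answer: -45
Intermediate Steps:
h(s, W) = -1 (h(s, W) = -3 + (1 - 1*(-1)) = -3 + (1 + 1) = -3 + 2 = -1)
P((h(-2, 1)*(-4))*(-4), C) - 29 = -1*(-4)*(-4) - 29 = 4*(-4) - 29 = -16 - 29 = -45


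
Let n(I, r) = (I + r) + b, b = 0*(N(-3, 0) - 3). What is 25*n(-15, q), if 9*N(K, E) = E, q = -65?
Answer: -2000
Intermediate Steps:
N(K, E) = E/9
b = 0 (b = 0*((⅑)*0 - 3) = 0*(0 - 3) = 0*(-3) = 0)
n(I, r) = I + r (n(I, r) = (I + r) + 0 = I + r)
25*n(-15, q) = 25*(-15 - 65) = 25*(-80) = -2000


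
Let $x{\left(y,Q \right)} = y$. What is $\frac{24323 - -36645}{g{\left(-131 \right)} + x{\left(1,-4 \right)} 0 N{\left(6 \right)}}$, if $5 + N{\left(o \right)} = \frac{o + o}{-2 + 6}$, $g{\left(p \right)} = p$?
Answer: $- \frac{60968}{131} \approx -465.4$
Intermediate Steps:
$N{\left(o \right)} = -5 + \frac{o}{2}$ ($N{\left(o \right)} = -5 + \frac{o + o}{-2 + 6} = -5 + \frac{2 o}{4} = -5 + 2 o \frac{1}{4} = -5 + \frac{o}{2}$)
$\frac{24323 - -36645}{g{\left(-131 \right)} + x{\left(1,-4 \right)} 0 N{\left(6 \right)}} = \frac{24323 - -36645}{-131 + 1 \cdot 0 \left(-5 + \frac{1}{2} \cdot 6\right)} = \frac{24323 + 36645}{-131 + 0 \left(-5 + 3\right)} = \frac{60968}{-131 + 0 \left(-2\right)} = \frac{60968}{-131 + 0} = \frac{60968}{-131} = 60968 \left(- \frac{1}{131}\right) = - \frac{60968}{131}$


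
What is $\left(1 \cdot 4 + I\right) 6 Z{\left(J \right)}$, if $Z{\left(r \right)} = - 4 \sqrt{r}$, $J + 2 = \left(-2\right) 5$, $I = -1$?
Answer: $- 144 i \sqrt{3} \approx - 249.42 i$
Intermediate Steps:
$J = -12$ ($J = -2 - 10 = -12$)
$\left(1 \cdot 4 + I\right) 6 Z{\left(J \right)} = \left(1 \cdot 4 - 1\right) 6 \left(- 4 \sqrt{-12}\right) = \left(4 - 1\right) 6 \left(- 4 \cdot 2 i \sqrt{3}\right) = 3 \cdot 6 \left(- 8 i \sqrt{3}\right) = 18 \left(- 8 i \sqrt{3}\right) = - 144 i \sqrt{3}$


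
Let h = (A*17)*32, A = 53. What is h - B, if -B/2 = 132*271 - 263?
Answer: 99850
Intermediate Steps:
h = 28832 (h = (53*17)*32 = 901*32 = 28832)
B = -71018 (B = -2*(132*271 - 263) = -2*(35772 - 263) = -2*35509 = -71018)
h - B = 28832 - 1*(-71018) = 28832 + 71018 = 99850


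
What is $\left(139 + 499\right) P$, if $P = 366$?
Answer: $233508$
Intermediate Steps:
$\left(139 + 499\right) P = \left(139 + 499\right) 366 = 638 \cdot 366 = 233508$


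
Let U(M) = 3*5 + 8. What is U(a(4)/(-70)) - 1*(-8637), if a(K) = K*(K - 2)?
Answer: 8660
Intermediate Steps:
a(K) = K*(-2 + K)
U(M) = 23 (U(M) = 15 + 8 = 23)
U(a(4)/(-70)) - 1*(-8637) = 23 - 1*(-8637) = 23 + 8637 = 8660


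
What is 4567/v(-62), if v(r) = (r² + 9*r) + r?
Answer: 4567/3224 ≈ 1.4166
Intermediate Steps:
v(r) = r² + 10*r
4567/v(-62) = 4567/((-62*(10 - 62))) = 4567/((-62*(-52))) = 4567/3224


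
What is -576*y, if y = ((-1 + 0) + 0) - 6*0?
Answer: 576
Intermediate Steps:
y = -1 (y = (-1 + 0) - 1*0 = -1 + 0 = -1)
-576*y = -576*(-1) = 576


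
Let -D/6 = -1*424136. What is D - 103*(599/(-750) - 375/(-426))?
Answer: 67755502181/26625 ≈ 2.5448e+6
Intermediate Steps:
D = 2544816 (D = -(-6)*424136 = -6*(-424136) = 2544816)
D - 103*(599/(-750) - 375/(-426)) = 2544816 - 103*(599/(-750) - 375/(-426)) = 2544816 - 103*(599*(-1/750) - 375*(-1/426)) = 2544816 - 103*(-599/750 + 125/142) = 2544816 - 103*2173/26625 = 2544816 - 223819/26625 = 67755502181/26625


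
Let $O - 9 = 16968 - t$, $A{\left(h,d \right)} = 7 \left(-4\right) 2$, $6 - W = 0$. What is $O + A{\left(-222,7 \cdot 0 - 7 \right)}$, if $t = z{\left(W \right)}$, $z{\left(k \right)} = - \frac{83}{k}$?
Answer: $\frac{101609}{6} \approx 16935.0$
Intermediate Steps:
$W = 6$ ($W = 6 - 0 = 6 + 0 = 6$)
$t = - \frac{83}{6} \approx -13.833$
$A{\left(h,d \right)} = -56$ ($A{\left(h,d \right)} = \left(-28\right) 2 = -56$)
$O = \frac{101945}{6}$ ($O = 9 + \left(16968 - - \frac{83}{6}\right) = 9 + \left(16968 + \frac{83}{6}\right) = 9 + \frac{101891}{6} = \frac{101945}{6} \approx 16991.0$)
$O + A{\left(-222,7 \cdot 0 - 7 \right)} = \frac{101945}{6} - 56 = \frac{101609}{6}$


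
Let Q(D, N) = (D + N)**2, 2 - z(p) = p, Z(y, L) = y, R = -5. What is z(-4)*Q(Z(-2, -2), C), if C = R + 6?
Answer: 6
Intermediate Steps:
z(p) = 2 - p
C = 1 (C = -5 + 6 = 1)
z(-4)*Q(Z(-2, -2), C) = (2 - 1*(-4))*(-2 + 1)**2 = (2 + 4)*(-1)**2 = 6*1 = 6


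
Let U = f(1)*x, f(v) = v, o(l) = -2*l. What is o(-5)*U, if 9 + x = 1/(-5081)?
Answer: -457300/5081 ≈ -90.002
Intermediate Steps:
x = -45730/5081 (x = -9 + 1/(-5081) = -9 - 1/5081 = -45730/5081 ≈ -9.0002)
U = -45730/5081 (U = 1*(-45730/5081) = -45730/5081 ≈ -9.0002)
o(-5)*U = -2*(-5)*(-45730/5081) = 10*(-45730/5081) = -457300/5081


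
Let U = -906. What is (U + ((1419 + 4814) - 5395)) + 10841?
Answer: 10773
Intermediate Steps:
(U + ((1419 + 4814) - 5395)) + 10841 = (-906 + ((1419 + 4814) - 5395)) + 10841 = (-906 + (6233 - 5395)) + 10841 = (-906 + 838) + 10841 = -68 + 10841 = 10773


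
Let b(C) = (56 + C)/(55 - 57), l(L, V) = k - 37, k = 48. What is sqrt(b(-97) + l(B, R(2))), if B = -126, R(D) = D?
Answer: 3*sqrt(14)/2 ≈ 5.6125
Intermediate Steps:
l(L, V) = 11 (l(L, V) = 48 - 37 = 11)
b(C) = -28 - C/2 (b(C) = (56 + C)/(-2) = (56 + C)*(-1/2) = -28 - C/2)
sqrt(b(-97) + l(B, R(2))) = sqrt((-28 - 1/2*(-97)) + 11) = sqrt((-28 + 97/2) + 11) = sqrt(41/2 + 11) = sqrt(63/2) = 3*sqrt(14)/2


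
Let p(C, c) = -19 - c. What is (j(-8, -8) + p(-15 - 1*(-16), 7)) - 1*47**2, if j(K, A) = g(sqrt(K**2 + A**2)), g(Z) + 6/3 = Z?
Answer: -2237 + 8*sqrt(2) ≈ -2225.7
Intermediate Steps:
g(Z) = -2 + Z
j(K, A) = -2 + sqrt(A**2 + K**2) (j(K, A) = -2 + sqrt(K**2 + A**2) = -2 + sqrt(A**2 + K**2))
(j(-8, -8) + p(-15 - 1*(-16), 7)) - 1*47**2 = ((-2 + sqrt((-8)**2 + (-8)**2)) + (-19 - 1*7)) - 1*47**2 = ((-2 + sqrt(64 + 64)) + (-19 - 7)) - 1*2209 = ((-2 + sqrt(128)) - 26) - 2209 = ((-2 + 8*sqrt(2)) - 26) - 2209 = (-28 + 8*sqrt(2)) - 2209 = -2237 + 8*sqrt(2)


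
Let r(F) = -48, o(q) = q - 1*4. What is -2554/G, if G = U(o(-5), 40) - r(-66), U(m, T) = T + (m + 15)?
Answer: -1277/47 ≈ -27.170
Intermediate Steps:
o(q) = -4 + q (o(q) = q - 4 = -4 + q)
U(m, T) = 15 + T + m (U(m, T) = T + (15 + m) = 15 + T + m)
G = 94 (G = (15 + 40 + (-4 - 5)) - 1*(-48) = (15 + 40 - 9) + 48 = 46 + 48 = 94)
-2554/G = -2554/94 = -2554*1/94 = -1277/47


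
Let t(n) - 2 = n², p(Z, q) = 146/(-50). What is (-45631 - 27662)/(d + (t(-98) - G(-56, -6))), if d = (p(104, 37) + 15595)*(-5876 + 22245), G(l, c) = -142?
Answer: -1832325/6380912638 ≈ -0.00028716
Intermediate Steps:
p(Z, q) = -73/25 (p(Z, q) = 146*(-1/50) = -73/25)
d = 6380668938/25 (d = (-73/25 + 15595)*(-5876 + 22245) = (389802/25)*16369 = 6380668938/25 ≈ 2.5523e+8)
t(n) = 2 + n²
(-45631 - 27662)/(d + (t(-98) - G(-56, -6))) = (-45631 - 27662)/(6380668938/25 + ((2 + (-98)²) - 1*(-142))) = -73293/(6380668938/25 + ((2 + 9604) + 142)) = -73293/(6380668938/25 + (9606 + 142)) = -73293/(6380668938/25 + 9748) = -73293/6380912638/25 = -73293*25/6380912638 = -1832325/6380912638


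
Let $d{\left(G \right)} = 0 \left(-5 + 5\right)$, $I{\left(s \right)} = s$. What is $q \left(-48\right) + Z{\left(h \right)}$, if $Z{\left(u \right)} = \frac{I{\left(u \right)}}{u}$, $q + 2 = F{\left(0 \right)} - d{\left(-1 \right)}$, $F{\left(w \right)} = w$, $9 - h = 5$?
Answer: $97$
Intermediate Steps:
$h = 4$ ($h = 9 - 5 = 4$)
$d{\left(G \right)} = 0$ ($d{\left(G \right)} = 0 \cdot 0 = 0$)
$q = -2$ ($q = -2 + \left(0 - 0\right) = -2 + \left(0 + 0\right) = -2 + 0 = -2$)
$Z{\left(u \right)} = 1$ ($Z{\left(u \right)} = \frac{u}{u} = 1$)
$q \left(-48\right) + Z{\left(h \right)} = \left(-2\right) \left(-48\right) + 1 = 96 + 1 = 97$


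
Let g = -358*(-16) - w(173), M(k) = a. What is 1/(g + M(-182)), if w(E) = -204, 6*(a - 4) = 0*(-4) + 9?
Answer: 2/11875 ≈ 0.00016842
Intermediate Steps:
a = 11/2 (a = 4 + (0*(-4) + 9)/6 = 4 + (0 + 9)/6 = 4 + (⅙)*9 = 4 + 3/2 = 11/2 ≈ 5.5000)
M(k) = 11/2
g = 5932 (g = -358*(-16) - 1*(-204) = 5728 + 204 = 5932)
1/(g + M(-182)) = 1/(5932 + 11/2) = 1/(11875/2) = 2/11875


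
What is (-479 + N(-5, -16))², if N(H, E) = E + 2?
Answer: 243049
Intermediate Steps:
N(H, E) = 2 + E
(-479 + N(-5, -16))² = (-479 + (2 - 16))² = (-479 - 14)² = (-493)² = 243049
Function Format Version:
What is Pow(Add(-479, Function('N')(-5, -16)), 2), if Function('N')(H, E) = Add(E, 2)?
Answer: 243049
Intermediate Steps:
Function('N')(H, E) = Add(2, E)
Pow(Add(-479, Function('N')(-5, -16)), 2) = Pow(Add(-479, Add(2, -16)), 2) = Pow(Add(-479, -14), 2) = Pow(-493, 2) = 243049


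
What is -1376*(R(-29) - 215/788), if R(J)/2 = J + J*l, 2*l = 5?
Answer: 55101576/197 ≈ 2.7970e+5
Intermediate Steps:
l = 5/2 (l = (½)*5 = 5/2 ≈ 2.5000)
R(J) = 7*J (R(J) = 2*(J + J*(5/2)) = 2*(J + 5*J/2) = 2*(7*J/2) = 7*J)
-1376*(R(-29) - 215/788) = -1376*(7*(-29) - 215/788) = -1376*(-203 - 215*1/788) = -1376*(-203 - 215/788) = -1376*(-160179/788) = 55101576/197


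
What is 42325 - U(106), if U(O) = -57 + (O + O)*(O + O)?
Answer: -2562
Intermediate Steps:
U(O) = -57 + 4*O² (U(O) = -57 + (2*O)*(2*O) = -57 + 4*O²)
42325 - U(106) = 42325 - (-57 + 4*106²) = 42325 - (-57 + 4*11236) = 42325 - (-57 + 44944) = 42325 - 1*44887 = 42325 - 44887 = -2562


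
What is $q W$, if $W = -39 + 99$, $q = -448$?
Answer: $-26880$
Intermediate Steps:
$W = 60$
$q W = \left(-448\right) 60 = -26880$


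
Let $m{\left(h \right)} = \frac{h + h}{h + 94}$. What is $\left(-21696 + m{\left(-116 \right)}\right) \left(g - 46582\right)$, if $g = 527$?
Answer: $\frac{10985959700}{11} \approx 9.9872 \cdot 10^{8}$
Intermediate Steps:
$m{\left(h \right)} = \frac{2 h}{94 + h}$
$\left(-21696 + m{\left(-116 \right)}\right) \left(g - 46582\right) = \left(-21696 + 2 \left(-116\right) \frac{1}{94 - 116}\right) \left(527 - 46582\right) = \left(-21696 + 2 \left(-116\right) \frac{1}{-22}\right) \left(-46055\right) = \left(-21696 + 2 \left(-116\right) \left(- \frac{1}{22}\right)\right) \left(-46055\right) = \left(-21696 + \frac{116}{11}\right) \left(-46055\right) = \left(- \frac{238540}{11}\right) \left(-46055\right) = \frac{10985959700}{11}$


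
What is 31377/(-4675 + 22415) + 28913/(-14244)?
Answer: -8247829/31586070 ≈ -0.26112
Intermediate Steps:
31377/(-4675 + 22415) + 28913/(-14244) = 31377/17740 + 28913*(-1/14244) = 31377*(1/17740) - 28913/14244 = 31377/17740 - 28913/14244 = -8247829/31586070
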